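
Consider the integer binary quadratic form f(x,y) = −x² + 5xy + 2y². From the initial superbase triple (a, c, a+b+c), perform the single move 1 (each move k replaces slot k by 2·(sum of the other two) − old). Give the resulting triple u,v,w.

start (-1,2,6) = (f(1,0),f(0,1),f(1,1))
replace slot 1: 2·(2+6) − (-1) = 17 → (17,2,6)

17,2,6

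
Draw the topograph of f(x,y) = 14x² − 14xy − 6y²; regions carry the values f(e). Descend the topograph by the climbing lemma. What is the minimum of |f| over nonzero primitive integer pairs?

descent: ρ → (-6,14,14)  [lands on river]
river: ρ → (14,14,-6)
river: ρ → (-6,22,2)
river: ρ → (2,22,-6)
closes: descent 1, river 4
min |a| on river = 2

2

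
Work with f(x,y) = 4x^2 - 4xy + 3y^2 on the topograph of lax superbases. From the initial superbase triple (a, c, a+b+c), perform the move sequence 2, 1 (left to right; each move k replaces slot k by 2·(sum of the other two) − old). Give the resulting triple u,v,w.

start (4,3,3) = (f(1,0),f(0,1),f(1,1))
replace slot 2: 2·(4+3) − 3 = 11 → (4,11,3)
replace slot 1: 2·(11+3) − 4 = 24 → (24,11,3)

24,11,3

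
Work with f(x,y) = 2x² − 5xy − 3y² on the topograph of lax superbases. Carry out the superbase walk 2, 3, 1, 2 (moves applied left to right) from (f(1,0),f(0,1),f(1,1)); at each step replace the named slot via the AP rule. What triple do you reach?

start (2,-3,-6) = (f(1,0),f(0,1),f(1,1))
replace slot 2: 2·(2+(-6)) − (-3) = -5 → (2,-5,-6)
replace slot 3: 2·(2+(-5)) − (-6) = 0 → (2,-5,0)
replace slot 1: 2·((-5)+0) − 2 = -12 → (-12,-5,0)
replace slot 2: 2·((-12)+0) − (-5) = -19 → (-12,-19,0)

-12,-19,0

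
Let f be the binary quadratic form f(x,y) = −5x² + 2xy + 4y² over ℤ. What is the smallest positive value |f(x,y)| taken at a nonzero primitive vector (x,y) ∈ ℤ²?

river: ρ → (4,6,-3)
river: ρ → (-3,6,4)
river: ρ → (4,2,-5)
river: ρ → (-5,8,1)
river: ρ → (1,8,-5)
river: ρ → (-5,2,4)
closes: descent 0, river 6
min |a| on river = 1

1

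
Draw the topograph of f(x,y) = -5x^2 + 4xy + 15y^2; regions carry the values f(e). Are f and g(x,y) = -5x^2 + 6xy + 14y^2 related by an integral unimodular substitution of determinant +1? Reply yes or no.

D₁ = 316, D₂ = 316
river cycle of f (length 6): (-5, 14, 6), (6, 10, -9), (-9, 8, 7), (7, 6, -10), (-10, 14, 3), (3, 16, -5)
river cycle of g (length 6): (-5, 16, 3), (3, 14, -10), (-10, 6, 7), (7, 8, -9), (-9, 10, 6), (6, 14, -5)
cycles differ ⇒ inequivalent

no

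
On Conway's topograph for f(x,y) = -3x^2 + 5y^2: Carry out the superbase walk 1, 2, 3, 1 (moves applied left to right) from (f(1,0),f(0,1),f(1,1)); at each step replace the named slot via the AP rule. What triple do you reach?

start (-3,5,2) = (f(1,0),f(0,1),f(1,1))
replace slot 1: 2·(5+2) − (-3) = 17 → (17,5,2)
replace slot 2: 2·(17+2) − 5 = 33 → (17,33,2)
replace slot 3: 2·(17+33) − 2 = 98 → (17,33,98)
replace slot 1: 2·(33+98) − 17 = 245 → (245,33,98)

245,33,98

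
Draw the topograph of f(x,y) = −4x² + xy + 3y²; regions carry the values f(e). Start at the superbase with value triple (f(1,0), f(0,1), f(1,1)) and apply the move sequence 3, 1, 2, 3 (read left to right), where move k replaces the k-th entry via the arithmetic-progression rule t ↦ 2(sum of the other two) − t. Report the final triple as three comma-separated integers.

start (-4,3,0) = (f(1,0),f(0,1),f(1,1))
replace slot 3: 2·((-4)+3) − 0 = -2 → (-4,3,-2)
replace slot 1: 2·(3+(-2)) − (-4) = 6 → (6,3,-2)
replace slot 2: 2·(6+(-2)) − 3 = 5 → (6,5,-2)
replace slot 3: 2·(6+5) − (-2) = 24 → (6,5,24)

6,5,24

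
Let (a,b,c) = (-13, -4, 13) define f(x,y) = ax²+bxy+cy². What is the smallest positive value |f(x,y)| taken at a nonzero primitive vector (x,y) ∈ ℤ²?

descent: ρ → (13,4,-13)  [lands on river]
river: ρ → (-13,22,4)
river: ρ → (4,26,-1)
river: ρ → (-1,26,4)
river: ρ → (4,22,-13)
river: ρ → (-13,4,13)
river: ρ → (13,22,-4)
river: ρ → (-4,26,1)
river: ρ → (1,26,-4)
river: ρ → (-4,22,13)
closes: descent 1, river 10
min |a| on river = 1

1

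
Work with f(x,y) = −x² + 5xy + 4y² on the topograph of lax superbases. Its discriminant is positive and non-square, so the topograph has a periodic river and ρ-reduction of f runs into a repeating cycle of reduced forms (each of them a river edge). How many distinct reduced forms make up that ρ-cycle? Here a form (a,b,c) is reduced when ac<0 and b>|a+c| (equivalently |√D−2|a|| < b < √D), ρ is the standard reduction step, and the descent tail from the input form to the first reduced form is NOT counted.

D = 41, ⌊√D⌋ = 6
river: ρ → (4,3,-2)
river: ρ → (-2,5,2)
river: ρ → (2,3,-4)
river: ρ → (-4,5,1)
river: ρ → (1,5,-4)
river: ρ → (-4,3,2)
river: ρ → (2,5,-2)
river: ρ → (-2,3,4)
river: ρ → (4,5,-1)
river: ρ → (-1,5,4)
ρ-cycle length = 10 (tail of 0 descent steps not counted)

10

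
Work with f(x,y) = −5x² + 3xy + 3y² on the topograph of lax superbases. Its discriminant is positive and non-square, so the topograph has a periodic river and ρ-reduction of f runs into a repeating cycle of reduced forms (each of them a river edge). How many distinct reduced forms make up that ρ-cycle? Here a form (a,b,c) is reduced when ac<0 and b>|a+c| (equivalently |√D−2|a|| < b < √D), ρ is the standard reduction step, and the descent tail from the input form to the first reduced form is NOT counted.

D = 69, ⌊√D⌋ = 8
river: ρ → (3,3,-5)
river: ρ → (-5,7,1)
river: ρ → (1,7,-5)
river: ρ → (-5,3,3)
ρ-cycle length = 4 (tail of 0 descent steps not counted)

4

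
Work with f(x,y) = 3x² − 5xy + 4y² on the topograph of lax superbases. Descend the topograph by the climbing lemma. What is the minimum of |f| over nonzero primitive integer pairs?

translate: b→1 (≡-5 mod 6), so (3,-5,4)→(3,1,2)
flip: (3,1,2)→(2,-1,3)
reduced (well bottom): (2,-1,3) with a≤c, −a<b≤a
well minimum = a = 2

2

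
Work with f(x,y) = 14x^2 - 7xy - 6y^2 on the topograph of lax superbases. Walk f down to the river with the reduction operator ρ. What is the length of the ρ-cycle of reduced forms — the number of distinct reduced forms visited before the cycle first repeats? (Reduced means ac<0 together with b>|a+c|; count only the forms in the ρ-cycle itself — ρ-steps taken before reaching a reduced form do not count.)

D = 385, ⌊√D⌋ = 19
descent: ρ → (-6,19,1)  [lands on river]
river: ρ → (1,19,-6)
river: ρ → (-6,17,4)
river: ρ → (4,15,-10)
river: ρ → (-10,5,9)
river: ρ → (9,13,-6)
river: ρ → (-6,11,11)
river: ρ → (11,11,-6)
river: ρ → (-6,13,9)
river: ρ → (9,5,-10)
river: ρ → (-10,15,4)
river: ρ → (4,17,-6)
ρ-cycle length = 12 (tail of 1 descent step not counted)

12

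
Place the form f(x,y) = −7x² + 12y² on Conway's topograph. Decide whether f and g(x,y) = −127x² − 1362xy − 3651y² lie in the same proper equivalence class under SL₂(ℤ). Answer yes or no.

D₁ = 336, D₂ = 336
river cycle of f (length 4): (-7, 14, 5), (5, 16, -4), (-4, 16, 5), (5, 14, -7)
river cycle of g (length 4): (5, 14, -7), (-7, 14, 5), (5, 16, -4), (-4, 16, 5)
cycles coincide ⇒ equivalent

yes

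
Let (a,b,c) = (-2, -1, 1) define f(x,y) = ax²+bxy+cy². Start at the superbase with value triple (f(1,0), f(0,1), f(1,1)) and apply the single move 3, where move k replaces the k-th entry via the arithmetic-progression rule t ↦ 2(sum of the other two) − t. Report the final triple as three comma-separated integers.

start (-2,1,-2) = (f(1,0),f(0,1),f(1,1))
replace slot 3: 2·((-2)+1) − (-2) = 0 → (-2,1,0)

-2,1,0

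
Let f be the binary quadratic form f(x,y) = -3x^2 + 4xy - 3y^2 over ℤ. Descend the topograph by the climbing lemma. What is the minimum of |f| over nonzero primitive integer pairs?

translate: b→2 (≡-4 mod 6), so (3,-4,3)→(3,2,2)
flip: (3,2,2)→(2,-2,3)
translate: b→2 (≡-2 mod 4), so (2,-2,3)→(2,2,3)
reduced (well bottom): (2,2,3) with a≤c, −a<b≤a
well minimum |f| = |-2| = 2 (negative-definite)

2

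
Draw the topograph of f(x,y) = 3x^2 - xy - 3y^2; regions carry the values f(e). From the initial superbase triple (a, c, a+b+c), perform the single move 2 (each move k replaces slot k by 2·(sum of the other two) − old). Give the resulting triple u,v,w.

start (3,-3,-1) = (f(1,0),f(0,1),f(1,1))
replace slot 2: 2·(3+(-1)) − (-3) = 7 → (3,7,-1)

3,7,-1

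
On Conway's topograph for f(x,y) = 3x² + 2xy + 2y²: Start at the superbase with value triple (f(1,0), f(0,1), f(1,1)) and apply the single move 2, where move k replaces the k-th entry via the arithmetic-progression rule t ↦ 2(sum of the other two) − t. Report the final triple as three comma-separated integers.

start (3,2,7) = (f(1,0),f(0,1),f(1,1))
replace slot 2: 2·(3+7) − 2 = 18 → (3,18,7)

3,18,7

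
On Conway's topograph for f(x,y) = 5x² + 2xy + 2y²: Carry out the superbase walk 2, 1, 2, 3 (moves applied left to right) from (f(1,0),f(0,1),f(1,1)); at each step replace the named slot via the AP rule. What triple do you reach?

start (5,2,9) = (f(1,0),f(0,1),f(1,1))
replace slot 2: 2·(5+9) − 2 = 26 → (5,26,9)
replace slot 1: 2·(26+9) − 5 = 65 → (65,26,9)
replace slot 2: 2·(65+9) − 26 = 122 → (65,122,9)
replace slot 3: 2·(65+122) − 9 = 365 → (65,122,365)

65,122,365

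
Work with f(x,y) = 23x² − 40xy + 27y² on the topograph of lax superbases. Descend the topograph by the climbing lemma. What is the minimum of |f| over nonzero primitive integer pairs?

translate: b→6 (≡-40 mod 46), so (23,-40,27)→(23,6,10)
flip: (23,6,10)→(10,-6,23)
reduced (well bottom): (10,-6,23) with a≤c, −a<b≤a
well minimum = a = 10

10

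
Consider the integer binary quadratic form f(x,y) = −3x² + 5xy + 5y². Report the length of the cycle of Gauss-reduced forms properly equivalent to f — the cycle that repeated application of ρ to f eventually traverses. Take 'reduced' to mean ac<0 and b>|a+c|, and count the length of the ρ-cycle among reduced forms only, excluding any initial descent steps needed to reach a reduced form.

D = 85, ⌊√D⌋ = 9
river: ρ → (5,5,-3)
river: ρ → (-3,7,3)
river: ρ → (3,5,-5)
river: ρ → (-5,5,3)
river: ρ → (3,7,-3)
river: ρ → (-3,5,5)
ρ-cycle length = 6 (tail of 0 descent steps not counted)

6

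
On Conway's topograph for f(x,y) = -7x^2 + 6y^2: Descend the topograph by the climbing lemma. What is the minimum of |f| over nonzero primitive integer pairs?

descent: ρ → (6,12,-1)  [lands on river]
river: ρ → (-1,12,6)
closes: descent 1, river 2
min |a| on river = 1

1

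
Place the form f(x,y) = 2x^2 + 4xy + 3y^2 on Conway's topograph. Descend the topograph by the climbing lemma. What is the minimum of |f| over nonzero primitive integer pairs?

translate: b→0 (≡4 mod 4), so (2,4,3)→(2,0,1)
flip: (2,0,1)→(1,0,2)
reduced (well bottom): (1,0,2) with a≤c, −a<b≤a
well minimum = a = 1

1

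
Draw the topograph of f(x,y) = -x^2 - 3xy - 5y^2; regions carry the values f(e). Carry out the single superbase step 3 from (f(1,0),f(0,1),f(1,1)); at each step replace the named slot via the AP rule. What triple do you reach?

start (-1,-5,-9) = (f(1,0),f(0,1),f(1,1))
replace slot 3: 2·((-1)+(-5)) − (-9) = -3 → (-1,-5,-3)

-1,-5,-3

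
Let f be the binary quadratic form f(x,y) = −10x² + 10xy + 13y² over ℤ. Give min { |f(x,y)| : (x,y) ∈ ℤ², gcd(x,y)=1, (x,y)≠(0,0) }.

river: ρ → (13,16,-7)
river: ρ → (-7,12,17)
river: ρ → (17,22,-2)
river: ρ → (-2,22,17)
river: ρ → (17,12,-7)
river: ρ → (-7,16,13)
river: ρ → (13,10,-10)
river: ρ → (-10,10,13)
closes: descent 0, river 8
min |a| on river = 2

2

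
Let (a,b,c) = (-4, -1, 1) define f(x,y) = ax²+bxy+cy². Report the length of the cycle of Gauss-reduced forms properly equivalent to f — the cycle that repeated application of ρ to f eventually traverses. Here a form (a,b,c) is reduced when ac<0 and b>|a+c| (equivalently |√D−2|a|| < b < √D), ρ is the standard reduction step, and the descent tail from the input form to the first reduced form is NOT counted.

D = 17, ⌊√D⌋ = 4
descent: ρ → (1,3,-2)  [lands on river]
river: ρ → (-2,1,2)
river: ρ → (2,3,-1)
river: ρ → (-1,3,2)
river: ρ → (2,1,-2)
river: ρ → (-2,3,1)
ρ-cycle length = 6 (tail of 1 descent step not counted)

6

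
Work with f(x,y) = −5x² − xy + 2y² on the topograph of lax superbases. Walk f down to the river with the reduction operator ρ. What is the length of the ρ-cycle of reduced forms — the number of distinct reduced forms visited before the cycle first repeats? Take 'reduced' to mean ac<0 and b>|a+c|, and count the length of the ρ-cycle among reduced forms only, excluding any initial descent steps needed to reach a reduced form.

D = 41, ⌊√D⌋ = 6
descent: ρ → (2,5,-2)  [lands on river]
river: ρ → (-2,3,4)
river: ρ → (4,5,-1)
river: ρ → (-1,5,4)
river: ρ → (4,3,-2)
river: ρ → (-2,5,2)
river: ρ → (2,3,-4)
river: ρ → (-4,5,1)
river: ρ → (1,5,-4)
river: ρ → (-4,3,2)
ρ-cycle length = 10 (tail of 1 descent step not counted)

10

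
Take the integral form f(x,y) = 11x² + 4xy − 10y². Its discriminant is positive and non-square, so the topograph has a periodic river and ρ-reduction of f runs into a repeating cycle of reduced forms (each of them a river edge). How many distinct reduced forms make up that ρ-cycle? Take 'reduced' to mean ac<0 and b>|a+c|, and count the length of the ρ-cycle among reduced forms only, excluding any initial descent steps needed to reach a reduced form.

D = 456, ⌊√D⌋ = 21
river: ρ → (-10,16,5)
river: ρ → (5,14,-13)
river: ρ → (-13,12,6)
river: ρ → (6,12,-13)
river: ρ → (-13,14,5)
river: ρ → (5,16,-10)
river: ρ → (-10,4,11)
river: ρ → (11,18,-3)
river: ρ → (-3,18,11)
river: ρ → (11,4,-10)
ρ-cycle length = 10 (tail of 0 descent steps not counted)

10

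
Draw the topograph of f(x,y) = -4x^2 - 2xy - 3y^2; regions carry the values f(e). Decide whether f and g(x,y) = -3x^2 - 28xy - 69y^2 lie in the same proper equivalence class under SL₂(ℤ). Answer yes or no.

D₁ = -44, D₂ = -44
f is negative-definite; reduce −f:
−f: flip: (4,2,3)→(3,-2,4)
−f: reduced (well bottom): (3,-2,4) with a≤c, −a<b≤a
flip sign back: reduced form of f is (-3,2,-4)
g is negative-definite; reduce −g:
−g: translate: b→-2 (≡28 mod 6), so (3,28,69)→(3,-2,4)
−g: reduced (well bottom): (3,-2,4) with a≤c, −a<b≤a
flip sign back: reduced form of g is (-3,2,-4)
reduced forms (-3, 2, -4) vs (-3, 2, -4) ⇒ equivalent

yes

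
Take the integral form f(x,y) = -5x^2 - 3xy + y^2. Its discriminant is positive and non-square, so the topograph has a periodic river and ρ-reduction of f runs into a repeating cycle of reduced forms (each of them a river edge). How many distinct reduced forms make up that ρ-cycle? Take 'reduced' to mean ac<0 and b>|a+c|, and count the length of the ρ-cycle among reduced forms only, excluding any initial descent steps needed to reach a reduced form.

D = 29, ⌊√D⌋ = 5
descent: ρ → (1,5,-1)  [lands on river]
river: ρ → (-1,5,1)
ρ-cycle length = 2 (tail of 1 descent step not counted)

2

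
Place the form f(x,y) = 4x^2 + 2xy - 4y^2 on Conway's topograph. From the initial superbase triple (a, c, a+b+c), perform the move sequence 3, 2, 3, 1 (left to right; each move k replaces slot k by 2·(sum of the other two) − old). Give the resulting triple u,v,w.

start (4,-4,2) = (f(1,0),f(0,1),f(1,1))
replace slot 3: 2·(4+(-4)) − 2 = -2 → (4,-4,-2)
replace slot 2: 2·(4+(-2)) − (-4) = 8 → (4,8,-2)
replace slot 3: 2·(4+8) − (-2) = 26 → (4,8,26)
replace slot 1: 2·(8+26) − 4 = 64 → (64,8,26)

64,8,26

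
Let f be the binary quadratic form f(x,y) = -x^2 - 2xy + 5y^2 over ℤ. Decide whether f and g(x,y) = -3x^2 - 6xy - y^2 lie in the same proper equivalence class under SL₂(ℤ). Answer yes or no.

D₁ = 24, D₂ = 24
river cycle of f (length 2): (-1, 4, 2), (2, 4, -1)
river cycle of g (length 2): (-1, 4, 2), (2, 4, -1)
cycles coincide ⇒ equivalent

yes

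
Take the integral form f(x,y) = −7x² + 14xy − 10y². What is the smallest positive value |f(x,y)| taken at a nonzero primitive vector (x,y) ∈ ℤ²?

translate: b→0 (≡-14 mod 14), so (7,-14,10)→(7,0,3)
flip: (7,0,3)→(3,0,7)
reduced (well bottom): (3,0,7) with a≤c, −a<b≤a
well minimum |f| = |-3| = 3 (negative-definite)

3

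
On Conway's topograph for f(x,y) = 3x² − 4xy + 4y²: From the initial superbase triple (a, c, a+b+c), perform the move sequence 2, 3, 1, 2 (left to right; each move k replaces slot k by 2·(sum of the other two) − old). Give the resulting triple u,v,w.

start (3,4,3) = (f(1,0),f(0,1),f(1,1))
replace slot 2: 2·(3+3) − 4 = 8 → (3,8,3)
replace slot 3: 2·(3+8) − 3 = 19 → (3,8,19)
replace slot 1: 2·(8+19) − 3 = 51 → (51,8,19)
replace slot 2: 2·(51+19) − 8 = 132 → (51,132,19)

51,132,19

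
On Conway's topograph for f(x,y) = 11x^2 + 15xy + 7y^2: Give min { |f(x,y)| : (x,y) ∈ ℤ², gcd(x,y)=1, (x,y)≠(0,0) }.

translate: b→-7 (≡15 mod 22), so (11,15,7)→(11,-7,3)
flip: (11,-7,3)→(3,7,11)
translate: b→1 (≡7 mod 6), so (3,7,11)→(3,1,7)
reduced (well bottom): (3,1,7) with a≤c, −a<b≤a
well minimum = a = 3

3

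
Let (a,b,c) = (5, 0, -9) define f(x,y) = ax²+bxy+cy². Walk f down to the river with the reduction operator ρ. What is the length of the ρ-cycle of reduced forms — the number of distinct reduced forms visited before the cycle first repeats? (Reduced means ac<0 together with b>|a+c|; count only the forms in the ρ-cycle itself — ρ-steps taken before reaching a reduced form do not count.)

D = 180, ⌊√D⌋ = 13
descent: ρ → (-9,0,5)
descent: ρ → (5,10,-4)  [lands on river]
river: ρ → (-4,6,9)
river: ρ → (9,12,-1)
river: ρ → (-1,12,9)
river: ρ → (9,6,-4)
river: ρ → (-4,10,5)
ρ-cycle length = 6 (tail of 2 descent steps not counted)

6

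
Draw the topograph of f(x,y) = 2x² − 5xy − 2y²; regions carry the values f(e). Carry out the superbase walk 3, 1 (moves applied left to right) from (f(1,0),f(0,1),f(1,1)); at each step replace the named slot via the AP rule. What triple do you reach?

start (2,-2,-5) = (f(1,0),f(0,1),f(1,1))
replace slot 3: 2·(2+(-2)) − (-5) = 5 → (2,-2,5)
replace slot 1: 2·((-2)+5) − 2 = 4 → (4,-2,5)

4,-2,5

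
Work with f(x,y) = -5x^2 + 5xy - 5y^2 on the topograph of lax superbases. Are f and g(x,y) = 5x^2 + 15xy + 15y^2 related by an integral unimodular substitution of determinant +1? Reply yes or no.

D₁ = -75, D₂ = -75
f is negative-definite; reduce −f:
−f: translate: b→5 (≡-5 mod 10), so (5,-5,5)→(5,5,5)
−f: reduced (well bottom): (5,5,5) with a≤c, −a<b≤a
flip sign back: reduced form of f is (-5,-5,-5)
g: translate: b→5 (≡15 mod 10), so (5,15,15)→(5,5,5)
g: reduced (well bottom): (5,5,5) with a≤c, −a<b≤a
reduced forms (-5, -5, -5) vs (5, 5, 5) ⇒ inequivalent

no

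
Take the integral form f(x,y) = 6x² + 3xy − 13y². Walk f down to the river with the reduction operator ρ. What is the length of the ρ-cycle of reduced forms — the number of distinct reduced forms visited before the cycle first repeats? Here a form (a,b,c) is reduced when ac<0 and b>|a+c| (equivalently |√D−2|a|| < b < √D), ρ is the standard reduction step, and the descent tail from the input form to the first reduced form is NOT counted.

D = 321, ⌊√D⌋ = 17
descent: ρ → (-13,-3,6)
descent: ρ → (6,15,-4)  [lands on river]
river: ρ → (-4,17,2)
river: ρ → (2,15,-12)
river: ρ → (-12,9,5)
river: ρ → (5,11,-10)
river: ρ → (-10,9,6)
ρ-cycle length = 6 (tail of 2 descent steps not counted)

6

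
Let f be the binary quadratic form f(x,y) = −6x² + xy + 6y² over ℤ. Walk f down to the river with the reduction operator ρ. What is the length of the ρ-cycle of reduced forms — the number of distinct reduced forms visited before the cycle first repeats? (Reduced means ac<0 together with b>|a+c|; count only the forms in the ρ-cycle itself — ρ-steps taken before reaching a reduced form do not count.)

D = 145, ⌊√D⌋ = 12
river: ρ → (6,11,-1)
river: ρ → (-1,11,6)
river: ρ → (6,1,-6)
river: ρ → (-6,11,1)
river: ρ → (1,11,-6)
river: ρ → (-6,1,6)
ρ-cycle length = 6 (tail of 0 descent steps not counted)

6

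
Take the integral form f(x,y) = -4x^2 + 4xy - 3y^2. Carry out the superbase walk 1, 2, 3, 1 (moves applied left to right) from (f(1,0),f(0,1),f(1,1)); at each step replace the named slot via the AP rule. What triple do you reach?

start (-4,-3,-3) = (f(1,0),f(0,1),f(1,1))
replace slot 1: 2·((-3)+(-3)) − (-4) = -8 → (-8,-3,-3)
replace slot 2: 2·((-8)+(-3)) − (-3) = -19 → (-8,-19,-3)
replace slot 3: 2·((-8)+(-19)) − (-3) = -51 → (-8,-19,-51)
replace slot 1: 2·((-19)+(-51)) − (-8) = -132 → (-132,-19,-51)

-132,-19,-51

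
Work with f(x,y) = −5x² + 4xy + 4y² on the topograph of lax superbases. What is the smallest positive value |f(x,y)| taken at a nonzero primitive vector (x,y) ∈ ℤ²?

river: ρ → (4,4,-5)
river: ρ → (-5,6,3)
river: ρ → (3,6,-5)
river: ρ → (-5,4,4)
closes: descent 0, river 4
min |a| on river = 3

3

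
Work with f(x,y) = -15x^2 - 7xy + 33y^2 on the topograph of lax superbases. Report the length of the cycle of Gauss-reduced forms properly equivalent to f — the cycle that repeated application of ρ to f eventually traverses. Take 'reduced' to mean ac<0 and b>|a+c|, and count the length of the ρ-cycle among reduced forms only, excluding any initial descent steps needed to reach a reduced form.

D = 2029, ⌊√D⌋ = 45
descent: ρ → (33,7,-15)
descent: ρ → (-15,23,25)  [lands on river]
river: ρ → (25,27,-13)
river: ρ → (-13,25,27)
river: ρ → (27,29,-11)
river: ρ → (-11,37,15)
river: ρ → (15,23,-25)
river: ρ → (-25,27,13)
river: ρ → (13,25,-27)
river: ρ → (-27,29,11)
river: ρ → (11,37,-15)
ρ-cycle length = 10 (tail of 2 descent steps not counted)

10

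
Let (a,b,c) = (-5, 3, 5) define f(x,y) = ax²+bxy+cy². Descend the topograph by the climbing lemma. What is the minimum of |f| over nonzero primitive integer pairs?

river: ρ → (5,7,-3)
river: ρ → (-3,5,7)
river: ρ → (7,9,-1)
river: ρ → (-1,9,7)
river: ρ → (7,5,-3)
river: ρ → (-3,7,5)
river: ρ → (5,3,-5)
river: ρ → (-5,7,3)
river: ρ → (3,5,-7)
river: ρ → (-7,9,1)
river: ρ → (1,9,-7)
river: ρ → (-7,5,3)
river: ρ → (3,7,-5)
river: ρ → (-5,3,5)
closes: descent 0, river 14
min |a| on river = 1

1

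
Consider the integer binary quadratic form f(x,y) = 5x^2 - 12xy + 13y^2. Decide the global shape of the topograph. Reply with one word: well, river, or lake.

D = b²−4ac = (-12)² − 4·5·13 = -116
D < 0 ⇒ definite ⇒ every region one sign ⇒ single well

well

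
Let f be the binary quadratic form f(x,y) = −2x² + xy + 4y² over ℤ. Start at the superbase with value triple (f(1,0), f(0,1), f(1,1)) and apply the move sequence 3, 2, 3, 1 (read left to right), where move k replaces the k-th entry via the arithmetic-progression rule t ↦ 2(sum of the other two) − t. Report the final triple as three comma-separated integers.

start (-2,4,3) = (f(1,0),f(0,1),f(1,1))
replace slot 3: 2·((-2)+4) − 3 = 1 → (-2,4,1)
replace slot 2: 2·((-2)+1) − 4 = -6 → (-2,-6,1)
replace slot 3: 2·((-2)+(-6)) − 1 = -17 → (-2,-6,-17)
replace slot 1: 2·((-6)+(-17)) − (-2) = -44 → (-44,-6,-17)

-44,-6,-17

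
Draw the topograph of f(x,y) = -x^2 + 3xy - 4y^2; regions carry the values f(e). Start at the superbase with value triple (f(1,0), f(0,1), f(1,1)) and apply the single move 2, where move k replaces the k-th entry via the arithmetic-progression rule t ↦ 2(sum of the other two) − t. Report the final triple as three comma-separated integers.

start (-1,-4,-2) = (f(1,0),f(0,1),f(1,1))
replace slot 2: 2·((-1)+(-2)) − (-4) = -2 → (-1,-2,-2)

-1,-2,-2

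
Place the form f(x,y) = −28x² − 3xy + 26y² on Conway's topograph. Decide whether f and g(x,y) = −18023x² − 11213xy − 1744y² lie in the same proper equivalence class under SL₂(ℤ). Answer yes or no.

D₁ = 2921, D₂ = 2921
river cycle of f (length 46): (26, 3, -28), (-28, 53, 1), (1, 53, -28), (-28, 3, 26), (26, 49, -5), (-5, 51, 16), (16, 45, -14), (-14, 39, 25), (25, 11, -28), (-28, 45, 8), … (36 more)
river cycle of g (length 46): (1, 53, -28), (-28, 3, 26), (26, 49, -5), (-5, 51, 16), (16, 45, -14), (-14, 39, 25), (25, 11, -28), (-28, 45, 8), (8, 51, -10), (-10, 49, 13), … (36 more)
cycles coincide ⇒ equivalent

yes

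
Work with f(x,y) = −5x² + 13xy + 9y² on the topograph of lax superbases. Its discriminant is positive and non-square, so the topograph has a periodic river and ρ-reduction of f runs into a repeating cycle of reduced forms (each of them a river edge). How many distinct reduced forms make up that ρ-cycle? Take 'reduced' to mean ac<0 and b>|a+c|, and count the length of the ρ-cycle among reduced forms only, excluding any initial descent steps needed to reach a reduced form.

D = 349, ⌊√D⌋ = 18
river: ρ → (9,5,-9)
river: ρ → (-9,13,5)
river: ρ → (5,17,-3)
river: ρ → (-3,13,15)
river: ρ → (15,17,-1)
river: ρ → (-1,17,15)
river: ρ → (15,13,-3)
river: ρ → (-3,17,5)
river: ρ → (5,13,-9)
river: ρ → (-9,5,9)
river: ρ → (9,13,-5)
river: ρ → (-5,17,3)
river: ρ → (3,13,-15)
river: ρ → (-15,17,1)
river: ρ → (1,17,-15)
river: ρ → (-15,13,3)
river: ρ → (3,17,-5)
river: ρ → (-5,13,9)
ρ-cycle length = 18 (tail of 0 descent steps not counted)

18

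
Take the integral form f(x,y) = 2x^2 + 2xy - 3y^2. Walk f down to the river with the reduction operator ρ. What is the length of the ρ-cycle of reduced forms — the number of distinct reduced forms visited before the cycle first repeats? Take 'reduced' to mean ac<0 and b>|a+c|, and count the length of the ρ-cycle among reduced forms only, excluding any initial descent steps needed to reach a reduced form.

D = 28, ⌊√D⌋ = 5
river: ρ → (-3,4,1)
river: ρ → (1,4,-3)
river: ρ → (-3,2,2)
river: ρ → (2,2,-3)
ρ-cycle length = 4 (tail of 0 descent steps not counted)

4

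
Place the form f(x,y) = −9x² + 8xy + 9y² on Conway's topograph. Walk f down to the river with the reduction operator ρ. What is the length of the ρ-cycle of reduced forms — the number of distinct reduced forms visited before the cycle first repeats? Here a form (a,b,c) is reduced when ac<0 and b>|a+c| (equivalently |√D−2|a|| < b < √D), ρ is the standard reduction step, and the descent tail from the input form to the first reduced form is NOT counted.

D = 388, ⌊√D⌋ = 19
river: ρ → (9,10,-8)
river: ρ → (-8,6,11)
river: ρ → (11,16,-3)
river: ρ → (-3,14,16)
river: ρ → (16,18,-1)
river: ρ → (-1,18,16)
river: ρ → (16,14,-3)
river: ρ → (-3,16,11)
river: ρ → (11,6,-8)
river: ρ → (-8,10,9)
river: ρ → (9,8,-9)
river: ρ → (-9,10,8)
river: ρ → (8,6,-11)
river: ρ → (-11,16,3)
river: ρ → (3,14,-16)
river: ρ → (-16,18,1)
river: ρ → (1,18,-16)
river: ρ → (-16,14,3)
river: ρ → (3,16,-11)
river: ρ → (-11,6,8)
river: ρ → (8,10,-9)
river: ρ → (-9,8,9)
ρ-cycle length = 22 (tail of 0 descent steps not counted)

22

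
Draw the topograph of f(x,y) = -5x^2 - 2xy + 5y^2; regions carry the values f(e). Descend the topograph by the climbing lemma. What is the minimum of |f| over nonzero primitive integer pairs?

descent: ρ → (5,2,-5)  [lands on river]
river: ρ → (-5,8,2)
river: ρ → (2,8,-5)
river: ρ → (-5,2,5)
river: ρ → (5,8,-2)
river: ρ → (-2,8,5)
closes: descent 1, river 6
min |a| on river = 2

2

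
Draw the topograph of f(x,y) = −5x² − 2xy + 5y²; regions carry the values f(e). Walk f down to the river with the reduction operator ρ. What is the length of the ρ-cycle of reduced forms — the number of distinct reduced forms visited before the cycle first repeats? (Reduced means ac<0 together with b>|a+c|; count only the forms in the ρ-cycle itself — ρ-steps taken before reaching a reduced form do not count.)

D = 104, ⌊√D⌋ = 10
descent: ρ → (5,2,-5)  [lands on river]
river: ρ → (-5,8,2)
river: ρ → (2,8,-5)
river: ρ → (-5,2,5)
river: ρ → (5,8,-2)
river: ρ → (-2,8,5)
ρ-cycle length = 6 (tail of 1 descent step not counted)

6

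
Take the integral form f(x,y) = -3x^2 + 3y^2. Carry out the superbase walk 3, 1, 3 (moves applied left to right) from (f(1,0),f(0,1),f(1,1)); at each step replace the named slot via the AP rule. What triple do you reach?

start (-3,3,0) = (f(1,0),f(0,1),f(1,1))
replace slot 3: 2·((-3)+3) − 0 = 0 → (-3,3,0)
replace slot 1: 2·(3+0) − (-3) = 9 → (9,3,0)
replace slot 3: 2·(9+3) − 0 = 24 → (9,3,24)

9,3,24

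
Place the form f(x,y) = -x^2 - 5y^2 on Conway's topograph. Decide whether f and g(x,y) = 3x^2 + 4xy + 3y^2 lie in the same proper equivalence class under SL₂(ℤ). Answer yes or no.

D₁ = -20, D₂ = -20
f is negative-definite; reduce −f:
−f: reduced (well bottom): (1,0,5) with a≤c, −a<b≤a
flip sign back: reduced form of f is (-1,0,-5)
g: translate: b→-2 (≡4 mod 6), so (3,4,3)→(3,-2,2)
g: flip: (3,-2,2)→(2,2,3)
g: reduced (well bottom): (2,2,3) with a≤c, −a<b≤a
reduced forms (-1, 0, -5) vs (2, 2, 3) ⇒ inequivalent

no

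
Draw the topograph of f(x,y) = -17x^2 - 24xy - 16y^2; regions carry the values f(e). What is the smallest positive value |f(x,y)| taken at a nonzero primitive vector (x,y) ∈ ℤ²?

translate: b→-10 (≡24 mod 34), so (17,24,16)→(17,-10,9)
flip: (17,-10,9)→(9,10,17)
translate: b→-8 (≡10 mod 18), so (9,10,17)→(9,-8,16)
reduced (well bottom): (9,-8,16) with a≤c, −a<b≤a
well minimum |f| = |-9| = 9 (negative-definite)

9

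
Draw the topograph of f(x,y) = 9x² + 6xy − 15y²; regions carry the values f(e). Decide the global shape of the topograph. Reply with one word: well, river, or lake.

D = b²−4ac = 6² − 4·9·(-15) = 576
D = 24² is a perfect square ⇒ form factors over ℤ ⇒ lakes

lake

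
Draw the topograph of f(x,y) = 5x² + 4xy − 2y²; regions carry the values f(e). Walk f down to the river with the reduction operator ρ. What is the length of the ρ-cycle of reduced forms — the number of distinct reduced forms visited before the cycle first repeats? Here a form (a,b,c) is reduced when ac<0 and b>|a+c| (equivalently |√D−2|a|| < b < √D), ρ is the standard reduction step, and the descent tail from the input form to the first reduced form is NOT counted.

D = 56, ⌊√D⌋ = 7
river: ρ → (-2,4,5)
river: ρ → (5,6,-1)
river: ρ → (-1,6,5)
river: ρ → (5,4,-2)
ρ-cycle length = 4 (tail of 0 descent steps not counted)

4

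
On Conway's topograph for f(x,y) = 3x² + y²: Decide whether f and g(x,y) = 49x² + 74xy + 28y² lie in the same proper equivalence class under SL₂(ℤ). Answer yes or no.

D₁ = -12, D₂ = -12
f: flip: (3,0,1)→(1,0,3)
f: reduced (well bottom): (1,0,3) with a≤c, −a<b≤a
g: translate: b→-24 (≡74 mod 98), so (49,74,28)→(49,-24,3)
g: flip: (49,-24,3)→(3,24,49)
g: translate: b→0 (≡24 mod 6), so (3,24,49)→(3,0,1)
g: flip: (3,0,1)→(1,0,3)
g: reduced (well bottom): (1,0,3) with a≤c, −a<b≤a
reduced forms (1, 0, 3) vs (1, 0, 3) ⇒ equivalent

yes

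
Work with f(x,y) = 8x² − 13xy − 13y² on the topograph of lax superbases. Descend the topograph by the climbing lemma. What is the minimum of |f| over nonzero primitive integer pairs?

descent: ρ → (-13,13,8)  [lands on river]
river: ρ → (8,19,-7)
river: ρ → (-7,23,2)
river: ρ → (2,21,-18)
river: ρ → (-18,15,5)
river: ρ → (5,15,-18)
river: ρ → (-18,21,2)
river: ρ → (2,23,-7)
river: ρ → (-7,19,8)
river: ρ → (8,13,-13)
closes: descent 1, river 10
min |a| on river = 2

2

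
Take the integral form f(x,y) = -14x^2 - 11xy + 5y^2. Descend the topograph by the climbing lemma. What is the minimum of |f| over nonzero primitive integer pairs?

descent: ρ → (5,11,-14)  [lands on river]
river: ρ → (-14,17,2)
river: ρ → (2,19,-5)
river: ρ → (-5,11,14)
river: ρ → (14,17,-2)
river: ρ → (-2,19,5)
closes: descent 1, river 6
min |a| on river = 2

2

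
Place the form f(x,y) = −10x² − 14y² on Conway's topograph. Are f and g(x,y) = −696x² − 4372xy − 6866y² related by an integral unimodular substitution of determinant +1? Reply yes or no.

D₁ = -560, D₂ = -560
f is negative-definite; reduce −f:
−f: reduced (well bottom): (10,0,14) with a≤c, −a<b≤a
flip sign back: reduced form of f is (-10,0,-14)
g is negative-definite; reduce −g:
−g: translate: b→196 (≡4372 mod 1392), so (696,4372,6866)→(696,196,14)
−g: flip: (696,196,14)→(14,-196,696)
−g: translate: b→0 (≡-196 mod 28), so (14,-196,696)→(14,0,10)
−g: flip: (14,0,10)→(10,0,14)
−g: reduced (well bottom): (10,0,14) with a≤c, −a<b≤a
flip sign back: reduced form of g is (-10,0,-14)
reduced forms (-10, 0, -14) vs (-10, 0, -14) ⇒ equivalent

yes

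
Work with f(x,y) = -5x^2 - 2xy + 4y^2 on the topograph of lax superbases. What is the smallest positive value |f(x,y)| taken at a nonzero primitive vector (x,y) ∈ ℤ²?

descent: ρ → (4,2,-5)  [lands on river]
river: ρ → (-5,8,1)
river: ρ → (1,8,-5)
river: ρ → (-5,2,4)
river: ρ → (4,6,-3)
river: ρ → (-3,6,4)
closes: descent 1, river 6
min |a| on river = 1

1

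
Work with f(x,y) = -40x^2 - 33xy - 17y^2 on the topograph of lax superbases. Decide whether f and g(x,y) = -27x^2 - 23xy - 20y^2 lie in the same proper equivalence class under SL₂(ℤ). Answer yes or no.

D₁ = -1631, D₂ = -1631
f is negative-definite; reduce −f:
−f: flip: (40,33,17)→(17,-33,40)
−f: translate: b→1 (≡-33 mod 34), so (17,-33,40)→(17,1,24)
−f: reduced (well bottom): (17,1,24) with a≤c, −a<b≤a
flip sign back: reduced form of f is (-17,-1,-24)
g is negative-definite; reduce −g:
−g: flip: (27,23,20)→(20,-23,27)
−g: translate: b→17 (≡-23 mod 40), so (20,-23,27)→(20,17,24)
−g: reduced (well bottom): (20,17,24) with a≤c, −a<b≤a
flip sign back: reduced form of g is (-20,-17,-24)
reduced forms (-17, -1, -24) vs (-20, -17, -24) ⇒ inequivalent

no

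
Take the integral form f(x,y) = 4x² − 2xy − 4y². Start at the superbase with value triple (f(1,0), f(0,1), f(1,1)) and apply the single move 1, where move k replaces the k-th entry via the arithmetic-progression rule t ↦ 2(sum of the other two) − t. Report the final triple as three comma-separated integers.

start (4,-4,-2) = (f(1,0),f(0,1),f(1,1))
replace slot 1: 2·((-4)+(-2)) − 4 = -16 → (-16,-4,-2)

-16,-4,-2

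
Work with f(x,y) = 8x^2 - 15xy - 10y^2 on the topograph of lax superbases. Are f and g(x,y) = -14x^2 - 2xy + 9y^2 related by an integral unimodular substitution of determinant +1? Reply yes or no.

D₁ = 545, D₂ = 508
discriminants differ ⇒ not SL₂(ℤ)-equivalent

no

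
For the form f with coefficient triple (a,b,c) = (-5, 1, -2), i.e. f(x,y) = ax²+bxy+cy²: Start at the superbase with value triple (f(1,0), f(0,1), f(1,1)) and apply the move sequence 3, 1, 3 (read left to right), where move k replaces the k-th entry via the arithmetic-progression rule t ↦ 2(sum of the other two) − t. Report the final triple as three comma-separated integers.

start (-5,-2,-6) = (f(1,0),f(0,1),f(1,1))
replace slot 3: 2·((-5)+(-2)) − (-6) = -8 → (-5,-2,-8)
replace slot 1: 2·((-2)+(-8)) − (-5) = -15 → (-15,-2,-8)
replace slot 3: 2·((-15)+(-2)) − (-8) = -26 → (-15,-2,-26)

-15,-2,-26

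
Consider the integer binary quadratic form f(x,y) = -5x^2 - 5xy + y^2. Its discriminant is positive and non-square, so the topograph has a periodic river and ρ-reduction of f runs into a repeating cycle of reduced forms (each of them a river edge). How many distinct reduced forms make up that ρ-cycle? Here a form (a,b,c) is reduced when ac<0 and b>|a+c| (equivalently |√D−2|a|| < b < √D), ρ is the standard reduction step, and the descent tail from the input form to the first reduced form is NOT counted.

D = 45, ⌊√D⌋ = 6
descent: ρ → (1,5,-5)  [lands on river]
river: ρ → (-5,5,1)
ρ-cycle length = 2 (tail of 1 descent step not counted)

2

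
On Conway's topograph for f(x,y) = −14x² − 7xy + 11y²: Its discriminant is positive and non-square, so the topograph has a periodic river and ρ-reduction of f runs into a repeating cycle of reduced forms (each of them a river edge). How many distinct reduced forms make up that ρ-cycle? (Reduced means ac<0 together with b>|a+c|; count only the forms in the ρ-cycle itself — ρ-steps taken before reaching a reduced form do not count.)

D = 665, ⌊√D⌋ = 25
descent: ρ → (11,7,-14)  [lands on river]
river: ρ → (-14,21,4)
river: ρ → (4,19,-19)
river: ρ → (-19,19,4)
river: ρ → (4,21,-14)
river: ρ → (-14,7,11)
river: ρ → (11,15,-10)
river: ρ → (-10,25,1)
river: ρ → (1,25,-10)
river: ρ → (-10,15,11)
ρ-cycle length = 10 (tail of 1 descent step not counted)

10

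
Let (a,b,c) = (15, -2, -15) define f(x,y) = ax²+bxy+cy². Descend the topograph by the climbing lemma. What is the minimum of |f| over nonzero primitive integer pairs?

descent: ρ → (-15,2,15)  [lands on river]
river: ρ → (15,28,-2)
river: ρ → (-2,28,15)
river: ρ → (15,2,-15)
river: ρ → (-15,28,2)
river: ρ → (2,28,-15)
closes: descent 1, river 6
min |a| on river = 2

2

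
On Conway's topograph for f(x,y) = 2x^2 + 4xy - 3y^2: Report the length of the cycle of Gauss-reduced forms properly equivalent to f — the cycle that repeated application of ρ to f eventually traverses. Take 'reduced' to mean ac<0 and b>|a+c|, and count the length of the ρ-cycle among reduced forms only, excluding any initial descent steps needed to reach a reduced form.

D = 40, ⌊√D⌋ = 6
river: ρ → (-3,2,3)
river: ρ → (3,4,-2)
river: ρ → (-2,4,3)
river: ρ → (3,2,-3)
river: ρ → (-3,4,2)
river: ρ → (2,4,-3)
ρ-cycle length = 6 (tail of 0 descent steps not counted)

6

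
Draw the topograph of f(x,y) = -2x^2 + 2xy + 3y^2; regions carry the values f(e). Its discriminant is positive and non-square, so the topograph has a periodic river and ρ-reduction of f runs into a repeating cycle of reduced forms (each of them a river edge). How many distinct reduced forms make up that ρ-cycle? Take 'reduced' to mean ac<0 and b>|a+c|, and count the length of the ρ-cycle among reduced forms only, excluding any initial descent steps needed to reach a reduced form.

D = 28, ⌊√D⌋ = 5
river: ρ → (3,4,-1)
river: ρ → (-1,4,3)
river: ρ → (3,2,-2)
river: ρ → (-2,2,3)
ρ-cycle length = 4 (tail of 0 descent steps not counted)

4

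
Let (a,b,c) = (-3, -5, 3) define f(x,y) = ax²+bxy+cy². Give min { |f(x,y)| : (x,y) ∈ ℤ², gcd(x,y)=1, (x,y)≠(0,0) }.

descent: ρ → (3,5,-3)  [lands on river]
river: ρ → (-3,7,1)
river: ρ → (1,7,-3)
river: ρ → (-3,5,3)
river: ρ → (3,7,-1)
river: ρ → (-1,7,3)
closes: descent 1, river 6
min |a| on river = 1

1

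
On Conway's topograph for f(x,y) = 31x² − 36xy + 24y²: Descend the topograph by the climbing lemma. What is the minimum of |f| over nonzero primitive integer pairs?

translate: b→26 (≡-36 mod 62), so (31,-36,24)→(31,26,19)
flip: (31,26,19)→(19,-26,31)
translate: b→12 (≡-26 mod 38), so (19,-26,31)→(19,12,24)
reduced (well bottom): (19,12,24) with a≤c, −a<b≤a
well minimum = a = 19

19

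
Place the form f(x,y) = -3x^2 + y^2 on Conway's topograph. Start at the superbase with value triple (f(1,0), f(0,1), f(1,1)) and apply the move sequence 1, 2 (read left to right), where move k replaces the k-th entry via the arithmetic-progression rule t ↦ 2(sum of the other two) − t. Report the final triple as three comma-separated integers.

start (-3,1,-2) = (f(1,0),f(0,1),f(1,1))
replace slot 1: 2·(1+(-2)) − (-3) = 1 → (1,1,-2)
replace slot 2: 2·(1+(-2)) − 1 = -3 → (1,-3,-2)

1,-3,-2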